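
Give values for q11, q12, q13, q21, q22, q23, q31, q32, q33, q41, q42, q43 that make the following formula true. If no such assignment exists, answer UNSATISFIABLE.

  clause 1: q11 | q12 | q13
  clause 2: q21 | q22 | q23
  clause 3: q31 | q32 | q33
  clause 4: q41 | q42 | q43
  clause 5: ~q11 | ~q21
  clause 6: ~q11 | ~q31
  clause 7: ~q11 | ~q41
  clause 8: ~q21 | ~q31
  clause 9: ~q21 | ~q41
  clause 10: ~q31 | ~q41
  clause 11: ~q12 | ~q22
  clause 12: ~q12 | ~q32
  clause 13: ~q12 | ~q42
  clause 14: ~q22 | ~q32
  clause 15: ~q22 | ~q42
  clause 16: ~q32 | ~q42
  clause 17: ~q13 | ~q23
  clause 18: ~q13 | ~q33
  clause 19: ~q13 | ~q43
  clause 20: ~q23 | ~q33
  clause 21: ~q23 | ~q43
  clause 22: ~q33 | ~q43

UNSATISFIABLE

Suppose q11 = 0.
Suppose q12 = 1.
From the singleton clause (~q22), q22 = 0.
From the singleton clause (~q32), q32 = 0.
From the singleton clause (~q42), q42 = 0.
Suppose q21 = 1.
From the singleton clause (~q31), q31 = 0.
From the singleton clause (q33), q33 = 1.
From the singleton clause (~q41), q41 = 0.
From the singleton clause (q43), q43 = 1.
But (~q43) is also a unit clause — contradiction.
Backtrack on q21: now try q21 = 0.
From the singleton clause (q23), q23 = 1.
From the singleton clause (~q13), q13 = 0.
From the singleton clause (~q33), q33 = 0.
From the singleton clause (q31), q31 = 1.
From the singleton clause (~q41), q41 = 0.
From the singleton clause (q43), q43 = 1.
But (~q43) is also a unit clause — contradiction.
Either choice for q21 ends in contradiction.
Backtrack on q12: now try q12 = 0.
From the singleton clause (q13), q13 = 1.
From the singleton clause (~q23), q23 = 0.
From the singleton clause (~q33), q33 = 0.
From the singleton clause (~q43), q43 = 0.
Suppose q21 = 1.
From the singleton clause (~q31), q31 = 0.
From the singleton clause (q32), q32 = 1.
From the singleton clause (~q41), q41 = 0.
From the singleton clause (q42), q42 = 1.
But (~q42) is also a unit clause — contradiction.
Backtrack on q21: now try q21 = 0.
From the singleton clause (q22), q22 = 1.
From the singleton clause (~q32), q32 = 0.
From the singleton clause (q31), q31 = 1.
From the singleton clause (~q41), q41 = 0.
From the singleton clause (q42), q42 = 1.
But (~q42) is also a unit clause — contradiction.
Either choice for q21 ends in contradiction.
Either choice for q12 ends in contradiction.
Backtrack on q11: now try q11 = 1.
From the singleton clause (~q21), q21 = 0.
From the singleton clause (~q31), q31 = 0.
From the singleton clause (~q41), q41 = 0.
Suppose q22 = 1.
From the singleton clause (~q12), q12 = 0.
From the singleton clause (~q32), q32 = 0.
From the singleton clause (q33), q33 = 1.
From the singleton clause (~q42), q42 = 0.
From the singleton clause (q43), q43 = 1.
But (~q43) is also a unit clause — contradiction.
Backtrack on q22: now try q22 = 0.
From the singleton clause (q23), q23 = 1.
From the singleton clause (~q13), q13 = 0.
From the singleton clause (~q33), q33 = 0.
From the singleton clause (q32), q32 = 1.
From the singleton clause (~q12), q12 = 0.
From the singleton clause (~q42), q42 = 0.
From the singleton clause (q43), q43 = 1.
But (~q43) is also a unit clause — contradiction.
Either choice for q22 ends in contradiction.
Either choice for q11 ends in contradiction.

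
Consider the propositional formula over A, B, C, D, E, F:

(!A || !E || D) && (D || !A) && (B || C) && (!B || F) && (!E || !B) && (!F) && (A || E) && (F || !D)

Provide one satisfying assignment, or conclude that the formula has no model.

A: false,  B: false,  C: true,  D: false,  E: true,  F: false

The clause (!F) is unit, so F = false.
The clause (!B) is unit, so B = false.
The clause (C) is unit, so C = true.
The clause (!D) is unit, so D = false.
The clause (!A) is unit, so A = false.
The clause (E) is unit, so E = true.
This assignment satisfies each clause.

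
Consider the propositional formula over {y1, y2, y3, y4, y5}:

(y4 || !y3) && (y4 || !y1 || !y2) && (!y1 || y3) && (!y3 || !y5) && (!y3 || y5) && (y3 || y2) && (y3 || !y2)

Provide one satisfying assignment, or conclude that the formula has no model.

Branch on y4: set y4 = true.
Branch on y1: set y1 = false.
Branch on y3: set y3 = false.
From the singleton clause (y2), y2 = true.
That conflicts with the unit clause (!y2).
So y3 must be the other value — set y3 = true.
From the singleton clause (!y5), y5 = false.
That conflicts with the unit clause (y5).
Either choice for y3 ends in contradiction.
So y1 must be the other value — set y1 = true.
From the singleton clause (y3), y3 = true.
From the singleton clause (!y5), y5 = false.
That conflicts with the unit clause (y5).
Either choice for y1 ends in contradiction.
So y4 must be the other value — set y4 = false.
From the singleton clause (!y3), y3 = false.
From the singleton clause (!y1), y1 = false.
From the singleton clause (y2), y2 = true.
That conflicts with the unit clause (!y2).
Either choice for y4 ends in contradiction.

UNSATISFIABLE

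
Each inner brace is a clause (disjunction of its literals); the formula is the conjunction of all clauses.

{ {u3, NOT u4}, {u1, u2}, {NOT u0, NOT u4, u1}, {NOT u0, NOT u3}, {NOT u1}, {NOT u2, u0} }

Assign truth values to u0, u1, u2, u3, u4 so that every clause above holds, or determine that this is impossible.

Unit clause (NOT u1) forces u1 = false.
Unit clause (u2) forces u2 = true.
Unit clause (u0) forces u0 = true.
Unit clause (NOT u4) forces u4 = false.
Unit clause (NOT u3) forces u3 = false.
This assignment satisfies each clause.

u0=true; u1=false; u2=true; u3=false; u4=false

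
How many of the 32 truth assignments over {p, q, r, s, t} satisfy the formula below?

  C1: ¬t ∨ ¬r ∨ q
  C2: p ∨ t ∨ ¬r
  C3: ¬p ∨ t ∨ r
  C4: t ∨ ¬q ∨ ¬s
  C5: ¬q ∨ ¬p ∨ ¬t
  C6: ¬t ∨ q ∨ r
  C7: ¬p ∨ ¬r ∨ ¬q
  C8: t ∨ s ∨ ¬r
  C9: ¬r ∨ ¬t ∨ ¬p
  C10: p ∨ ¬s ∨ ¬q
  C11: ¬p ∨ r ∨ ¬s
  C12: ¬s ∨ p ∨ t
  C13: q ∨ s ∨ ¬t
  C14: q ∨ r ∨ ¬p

There are 2^5 = 32 truth assignments over (p, q, r, s, t).
Split on s. With s = True, the clauses containing s are satisfied and ¬s drops from the rest; 1 of the 2^4 = 16 assignments to the other variables satisfy what remains.
With s = False, by the same count on the reduced clause set, 4 assignments work.
Total: 1 + 4 = 5.

5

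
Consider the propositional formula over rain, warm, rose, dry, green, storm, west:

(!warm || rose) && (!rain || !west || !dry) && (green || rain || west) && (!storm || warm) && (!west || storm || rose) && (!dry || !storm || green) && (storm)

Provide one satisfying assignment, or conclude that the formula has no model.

rain: false; warm: true; rose: true; dry: true; green: true; storm: true; west: true

From the singleton clause (storm), storm = true.
From the singleton clause (warm), warm = true.
From the singleton clause (rose), rose = true.
Branch on dry: set dry = true.
From the singleton clause (green), green = true.
Branch on rain: set rain = false.
Every clause is now satisfied; west is unconstrained.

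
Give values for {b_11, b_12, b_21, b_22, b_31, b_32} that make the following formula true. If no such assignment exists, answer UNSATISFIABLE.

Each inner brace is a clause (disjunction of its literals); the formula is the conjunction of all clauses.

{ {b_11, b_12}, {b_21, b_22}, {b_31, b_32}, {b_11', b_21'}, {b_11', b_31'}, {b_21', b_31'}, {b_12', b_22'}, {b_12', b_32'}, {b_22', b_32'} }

Try b_11 = 1.
(b_21') alone gives b_21 = 0.
(b_22) alone gives b_22 = 1.
(b_31') alone gives b_31 = 0.
(b_32) alone gives b_32 = 1.
That conflicts with the unit clause (b_32').
Undo b_11 and try b_11 = 0.
(b_12) alone gives b_12 = 1.
(b_22') alone gives b_22 = 0.
(b_21) alone gives b_21 = 1.
(b_31') alone gives b_31 = 0.
(b_32) alone gives b_32 = 1.
That conflicts with the unit clause (b_32').
Either choice for b_11 ends in contradiction.

UNSATISFIABLE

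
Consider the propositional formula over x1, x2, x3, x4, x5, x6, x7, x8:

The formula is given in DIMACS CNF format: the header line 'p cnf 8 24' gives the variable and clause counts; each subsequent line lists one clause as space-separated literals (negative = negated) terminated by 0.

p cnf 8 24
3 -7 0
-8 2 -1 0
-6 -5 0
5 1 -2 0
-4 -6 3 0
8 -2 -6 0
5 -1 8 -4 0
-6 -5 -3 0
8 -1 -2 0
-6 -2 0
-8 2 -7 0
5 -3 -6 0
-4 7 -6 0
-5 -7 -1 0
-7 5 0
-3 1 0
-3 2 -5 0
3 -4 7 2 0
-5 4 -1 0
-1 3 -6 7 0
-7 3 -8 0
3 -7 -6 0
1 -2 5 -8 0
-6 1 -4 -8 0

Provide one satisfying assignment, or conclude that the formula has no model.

Try x3 = False.
Unit clause (¬x7) forces x7 = False.
Try x6 = False.
Try x4 = False.
Try x5 = False.
Try x1 = True.
Try x8 = True.
Unit clause (x2) forces x2 = True.
All clauses are satisfied.

x1=True,  x2=True,  x3=False,  x4=False,  x5=False,  x6=False,  x7=False,  x8=True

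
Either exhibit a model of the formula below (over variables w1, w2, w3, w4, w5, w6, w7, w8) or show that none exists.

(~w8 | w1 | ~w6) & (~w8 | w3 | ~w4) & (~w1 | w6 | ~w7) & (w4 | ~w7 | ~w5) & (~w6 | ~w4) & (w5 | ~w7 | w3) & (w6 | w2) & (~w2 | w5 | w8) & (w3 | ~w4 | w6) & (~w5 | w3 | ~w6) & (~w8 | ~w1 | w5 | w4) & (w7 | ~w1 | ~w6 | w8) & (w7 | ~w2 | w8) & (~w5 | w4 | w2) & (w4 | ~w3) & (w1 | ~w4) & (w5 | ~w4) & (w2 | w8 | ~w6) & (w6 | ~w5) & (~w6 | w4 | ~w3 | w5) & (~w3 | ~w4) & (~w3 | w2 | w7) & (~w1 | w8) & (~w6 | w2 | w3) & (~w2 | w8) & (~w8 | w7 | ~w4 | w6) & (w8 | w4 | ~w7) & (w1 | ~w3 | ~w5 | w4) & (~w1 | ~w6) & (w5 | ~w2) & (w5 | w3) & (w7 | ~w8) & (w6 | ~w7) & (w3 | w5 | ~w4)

Try w6 = 0.
From the singleton clause (w2), w2 = 1.
From the singleton clause (~w5), w5 = 0.
Now (w5) is unsatisfied and unit — conflict.
Undo w6 and try w6 = 1.
From the singleton clause (~w4), w4 = 0.
From the singleton clause (~w3), w3 = 0.
From the singleton clause (~w5), w5 = 0.
Now (w5) is unsatisfied and unit — conflict.
Either choice for w6 ends in contradiction.

UNSATISFIABLE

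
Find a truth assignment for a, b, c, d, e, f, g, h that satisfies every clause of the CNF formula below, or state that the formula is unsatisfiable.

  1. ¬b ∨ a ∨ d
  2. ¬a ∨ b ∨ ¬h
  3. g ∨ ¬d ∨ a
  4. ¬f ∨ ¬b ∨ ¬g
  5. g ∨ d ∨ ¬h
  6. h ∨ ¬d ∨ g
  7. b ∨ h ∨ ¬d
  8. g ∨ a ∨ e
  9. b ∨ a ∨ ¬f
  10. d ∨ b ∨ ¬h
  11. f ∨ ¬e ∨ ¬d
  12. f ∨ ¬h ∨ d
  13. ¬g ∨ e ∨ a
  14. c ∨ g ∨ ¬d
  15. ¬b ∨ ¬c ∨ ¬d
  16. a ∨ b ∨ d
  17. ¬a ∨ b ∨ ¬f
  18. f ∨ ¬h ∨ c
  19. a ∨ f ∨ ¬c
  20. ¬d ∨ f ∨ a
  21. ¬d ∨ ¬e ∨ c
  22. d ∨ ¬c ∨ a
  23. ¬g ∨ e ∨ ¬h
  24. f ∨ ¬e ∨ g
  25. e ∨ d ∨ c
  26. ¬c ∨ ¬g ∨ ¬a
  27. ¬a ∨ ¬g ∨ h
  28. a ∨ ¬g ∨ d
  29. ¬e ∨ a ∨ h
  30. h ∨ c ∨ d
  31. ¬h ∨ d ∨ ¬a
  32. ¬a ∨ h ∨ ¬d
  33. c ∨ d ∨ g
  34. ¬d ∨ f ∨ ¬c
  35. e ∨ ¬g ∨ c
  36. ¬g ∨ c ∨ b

Branch on b: set b = False.
Branch on a: set a = True.
(¬h) alone gives h = False.
(¬d) alone gives d = False.
(¬f) alone gives f = False.
(¬g) alone gives g = False.
(¬e) alone gives e = False.
(c) alone gives c = True.
All clauses are satisfied.

a=True, b=False, c=True, d=False, e=False, f=False, g=False, h=False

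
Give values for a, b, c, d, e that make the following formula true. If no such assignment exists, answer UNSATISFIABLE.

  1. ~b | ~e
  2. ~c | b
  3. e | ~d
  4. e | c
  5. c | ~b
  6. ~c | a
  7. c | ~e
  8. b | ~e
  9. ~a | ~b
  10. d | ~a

UNSATISFIABLE

Try b = 0.
From the singleton clause (~c), c = 0.
From the singleton clause (e), e = 1.
Now (~e) is unsatisfied and unit — conflict.
That branch fails; take b = 1 instead.
From the singleton clause (~e), e = 0.
From the singleton clause (~d), d = 0.
From the singleton clause (c), c = 1.
From the singleton clause (a), a = 1.
Now (~a) is unsatisfied and unit — conflict.
Either choice for b ends in contradiction.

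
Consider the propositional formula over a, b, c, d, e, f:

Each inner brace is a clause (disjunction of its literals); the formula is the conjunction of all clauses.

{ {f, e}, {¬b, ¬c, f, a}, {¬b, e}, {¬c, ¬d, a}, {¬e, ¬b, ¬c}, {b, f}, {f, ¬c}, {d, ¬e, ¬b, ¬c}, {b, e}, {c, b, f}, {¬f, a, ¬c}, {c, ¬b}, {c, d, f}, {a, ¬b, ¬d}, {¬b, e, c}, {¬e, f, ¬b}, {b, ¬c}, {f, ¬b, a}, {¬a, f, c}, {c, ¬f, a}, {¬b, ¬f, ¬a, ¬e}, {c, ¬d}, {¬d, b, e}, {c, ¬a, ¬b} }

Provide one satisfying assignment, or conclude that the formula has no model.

Case f = True:
Case b = False:
From the singleton clause (e), e = True.
From the singleton clause (¬c), c = False.
From the singleton clause (a), a = True.
From the singleton clause (¬d), d = False.
All clauses are satisfied.

a=True, b=False, c=False, d=False, e=True, f=True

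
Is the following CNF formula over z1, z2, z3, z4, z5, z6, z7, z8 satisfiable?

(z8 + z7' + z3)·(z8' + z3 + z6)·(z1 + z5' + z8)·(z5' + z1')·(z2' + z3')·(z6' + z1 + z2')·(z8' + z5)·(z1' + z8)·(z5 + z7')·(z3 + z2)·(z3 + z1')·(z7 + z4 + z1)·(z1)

(z1) alone gives z1 = 1.
(z5') alone gives z5 = 0.
(z8') alone gives z8 = 0.
That conflicts with the unit clause (z8).
No assignment satisfies every clause.

No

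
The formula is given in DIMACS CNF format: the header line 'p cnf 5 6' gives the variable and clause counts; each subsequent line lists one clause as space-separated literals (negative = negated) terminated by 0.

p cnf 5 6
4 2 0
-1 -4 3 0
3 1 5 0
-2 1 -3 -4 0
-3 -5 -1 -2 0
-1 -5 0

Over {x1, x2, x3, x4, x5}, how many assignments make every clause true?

There are 2^5 = 32 truth assignments over (x1, x2, x3, x4, x5).
Split on x4. With x4 = True, the clauses containing x4 are satisfied and ¬x4 drops from the rest; 6 of the 2^4 = 16 assignments to the other variables satisfy what remains.
With x4 = False, by the same count on the reduced clause set, 5 assignments work.
Total: 6 + 5 = 11.

11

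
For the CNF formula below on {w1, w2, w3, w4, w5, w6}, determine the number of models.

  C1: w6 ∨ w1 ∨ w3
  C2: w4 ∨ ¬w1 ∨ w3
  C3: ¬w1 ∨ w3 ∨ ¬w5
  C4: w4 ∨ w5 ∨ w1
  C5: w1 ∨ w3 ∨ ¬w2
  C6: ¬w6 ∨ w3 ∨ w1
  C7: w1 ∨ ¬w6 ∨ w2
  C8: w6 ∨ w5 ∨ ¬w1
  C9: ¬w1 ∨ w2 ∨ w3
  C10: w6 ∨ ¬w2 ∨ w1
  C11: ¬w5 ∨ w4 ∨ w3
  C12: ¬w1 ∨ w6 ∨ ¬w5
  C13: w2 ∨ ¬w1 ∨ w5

13

There are 2^6 = 64 truth assignments over (w1, w2, w3, w4, w5, w6).
Split on w2. With w2 = True, the clauses containing w2 are satisfied and ¬w2 drops from the rest; 8 of the 2^5 = 32 assignments to the other variables satisfy what remains.
With w2 = False, by the same count on the reduced clause set, 5 assignments work.
Total: 8 + 5 = 13.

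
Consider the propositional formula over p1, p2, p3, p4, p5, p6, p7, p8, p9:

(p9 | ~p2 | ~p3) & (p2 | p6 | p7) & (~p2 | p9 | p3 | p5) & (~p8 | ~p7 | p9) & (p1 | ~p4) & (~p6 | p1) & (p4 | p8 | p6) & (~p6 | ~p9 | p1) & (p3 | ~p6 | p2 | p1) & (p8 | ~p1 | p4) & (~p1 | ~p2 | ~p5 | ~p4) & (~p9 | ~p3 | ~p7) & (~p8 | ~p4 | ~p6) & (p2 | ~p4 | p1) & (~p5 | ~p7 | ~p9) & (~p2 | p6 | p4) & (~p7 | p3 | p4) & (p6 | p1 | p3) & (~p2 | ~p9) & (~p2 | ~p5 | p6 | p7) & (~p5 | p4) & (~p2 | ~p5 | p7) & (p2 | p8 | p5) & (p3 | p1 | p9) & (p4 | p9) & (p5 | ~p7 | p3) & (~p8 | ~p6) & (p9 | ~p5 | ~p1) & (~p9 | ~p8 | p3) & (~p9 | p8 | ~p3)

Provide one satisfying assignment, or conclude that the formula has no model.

Suppose p1 = 1.
Suppose p8 = 0.
Unit clause (p4) forces p4 = 1.
Suppose p2 = 0.
Unit clause (p5) forces p5 = 1.
Unit clause (p9) forces p9 = 1.
Unit clause (~p7) forces p7 = 0.
Unit clause (p6) forces p6 = 1.
Unit clause (~p3) forces p3 = 0.
Every clause now holds.

p1: 1; p2: 0; p3: 0; p4: 1; p5: 1; p6: 1; p7: 0; p8: 0; p9: 1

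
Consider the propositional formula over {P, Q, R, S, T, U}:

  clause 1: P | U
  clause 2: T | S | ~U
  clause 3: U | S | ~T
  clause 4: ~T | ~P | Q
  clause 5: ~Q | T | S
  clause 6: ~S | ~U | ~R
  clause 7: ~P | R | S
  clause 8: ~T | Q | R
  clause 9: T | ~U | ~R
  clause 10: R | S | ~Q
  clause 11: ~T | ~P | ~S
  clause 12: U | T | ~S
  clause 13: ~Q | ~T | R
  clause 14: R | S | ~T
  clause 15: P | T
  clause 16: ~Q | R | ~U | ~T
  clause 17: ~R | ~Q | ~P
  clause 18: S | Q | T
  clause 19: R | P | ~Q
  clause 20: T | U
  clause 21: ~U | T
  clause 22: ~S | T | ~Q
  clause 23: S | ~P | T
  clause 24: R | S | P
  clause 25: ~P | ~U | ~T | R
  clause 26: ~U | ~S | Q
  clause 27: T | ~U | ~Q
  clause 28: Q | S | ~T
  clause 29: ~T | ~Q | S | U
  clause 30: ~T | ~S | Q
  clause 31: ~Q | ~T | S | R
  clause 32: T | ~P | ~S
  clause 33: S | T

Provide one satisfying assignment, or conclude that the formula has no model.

Branch on P: set P = 0.
(U) alone gives U = 1.
(T) alone gives T = 1.
Branch on S: set S = 0.
(R) alone gives R = 1.
(Q) alone gives Q = 1.
All clauses are satisfied.

P: 0; Q: 1; R: 1; S: 0; T: 1; U: 1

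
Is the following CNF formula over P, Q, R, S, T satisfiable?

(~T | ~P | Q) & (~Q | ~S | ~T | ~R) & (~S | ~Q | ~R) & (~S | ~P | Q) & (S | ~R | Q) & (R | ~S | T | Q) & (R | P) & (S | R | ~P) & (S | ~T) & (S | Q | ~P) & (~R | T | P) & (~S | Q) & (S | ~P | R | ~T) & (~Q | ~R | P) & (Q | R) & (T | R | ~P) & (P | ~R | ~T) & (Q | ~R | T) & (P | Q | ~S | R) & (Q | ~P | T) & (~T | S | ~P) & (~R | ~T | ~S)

Yes

Try R = 1.
Try S = 0.
The clause (Q) is unit, so Q = 1.
The clause (~T) is unit, so T = 0.
The clause (P) is unit, so P = 1.
This assignment satisfies each clause.
A satisfying assignment: P: 1, Q: 1, R: 1, S: 0, T: 0.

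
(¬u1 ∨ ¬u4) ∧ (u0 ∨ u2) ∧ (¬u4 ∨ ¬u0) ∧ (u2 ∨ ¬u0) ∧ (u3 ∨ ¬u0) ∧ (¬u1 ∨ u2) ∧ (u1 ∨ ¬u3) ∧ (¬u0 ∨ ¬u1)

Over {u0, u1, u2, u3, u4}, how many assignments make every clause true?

There are 2^5 = 32 truth assignments over (u0, u1, u2, u3, u4).
Split on u4. With u4 = True, the clauses containing u4 are satisfied and ¬u4 drops from the rest; 1 of the 2^4 = 16 assignments to the other variables satisfy what remains.
With u4 = False, by the same count on the reduced clause set, 3 assignments work.
Total: 1 + 3 = 4.

4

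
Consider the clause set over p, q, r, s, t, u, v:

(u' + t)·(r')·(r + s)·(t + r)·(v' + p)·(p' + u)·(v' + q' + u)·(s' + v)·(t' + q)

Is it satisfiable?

Yes

Unit clause (r') forces r = 0.
Unit clause (s) forces s = 1.
Unit clause (t) forces t = 1.
Unit clause (v) forces v = 1.
Unit clause (p) forces p = 1.
Unit clause (u) forces u = 1.
Unit clause (q) forces q = 1.
This assignment satisfies each clause.
A satisfying assignment: p: 1,  q: 1,  r: 0,  s: 1,  t: 1,  u: 1,  v: 1.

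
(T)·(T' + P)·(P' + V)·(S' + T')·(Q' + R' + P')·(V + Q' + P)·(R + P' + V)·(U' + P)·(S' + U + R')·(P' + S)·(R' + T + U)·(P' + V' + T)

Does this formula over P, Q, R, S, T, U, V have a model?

From the singleton clause (T), T = 1.
From the singleton clause (P), P = 1.
From the singleton clause (V), V = 1.
From the singleton clause (S'), S = 0.
That conflicts with the unit clause (S).
No assignment satisfies every clause.

No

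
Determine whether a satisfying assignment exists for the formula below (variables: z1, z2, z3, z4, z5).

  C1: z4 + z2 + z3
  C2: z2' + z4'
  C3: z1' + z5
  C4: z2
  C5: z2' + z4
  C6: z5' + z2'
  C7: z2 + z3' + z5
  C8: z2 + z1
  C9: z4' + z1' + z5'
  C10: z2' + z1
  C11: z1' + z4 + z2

Unit clause (z2) forces z2 = 1.
Unit clause (z4') forces z4 = 0.
But (z4) is also a unit clause — contradiction.
No assignment satisfies every clause.

Unsatisfiable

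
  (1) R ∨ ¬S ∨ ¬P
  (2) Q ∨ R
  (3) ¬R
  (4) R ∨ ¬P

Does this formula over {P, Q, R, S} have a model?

The clause (¬R) is unit, so R = False.
The clause (Q) is unit, so Q = True.
The clause (¬P) is unit, so P = False.
No clause remains; S is free.
A satisfying assignment: P=False, Q=True, R=False, S=False.

Yes, satisfiable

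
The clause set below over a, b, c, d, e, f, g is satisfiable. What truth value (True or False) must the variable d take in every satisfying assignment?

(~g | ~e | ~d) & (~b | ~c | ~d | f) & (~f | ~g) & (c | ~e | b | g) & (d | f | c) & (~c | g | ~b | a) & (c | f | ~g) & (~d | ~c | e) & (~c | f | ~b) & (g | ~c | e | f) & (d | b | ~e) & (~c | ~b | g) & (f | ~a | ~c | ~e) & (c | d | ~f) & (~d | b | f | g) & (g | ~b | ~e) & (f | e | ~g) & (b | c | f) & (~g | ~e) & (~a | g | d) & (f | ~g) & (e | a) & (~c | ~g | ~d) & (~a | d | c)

True

Suppose d = 0.
Case f = 0:
(c) alone gives c = 1.
(~b) alone gives b = 0.
(~e) alone gives e = 0.
(g) alone gives g = 1.
But (~g) is also a unit clause — contradiction.
Undo f and try f = 1.
(~g) alone gives g = 0.
(c) alone gives c = 1.
(~b) alone gives b = 0.
(~e) alone gives e = 0.
(~a) alone gives a = 0.
But (a) is also a unit clause — contradiction.
Both values of f lead to a conflict.
So every satisfying assignment has d = True.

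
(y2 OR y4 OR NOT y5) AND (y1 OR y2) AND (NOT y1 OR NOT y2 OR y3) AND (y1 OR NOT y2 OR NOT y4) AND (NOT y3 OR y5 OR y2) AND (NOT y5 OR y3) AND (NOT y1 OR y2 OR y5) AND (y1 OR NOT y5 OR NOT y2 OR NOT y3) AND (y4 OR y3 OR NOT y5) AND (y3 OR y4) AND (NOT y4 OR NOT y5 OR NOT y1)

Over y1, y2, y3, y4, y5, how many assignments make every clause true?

4

There are 2^5 = 32 truth assignments over (y1, y2, y3, y4, y5).
Split on y4. With y4 = true, the clauses containing y4 are satisfied and NOT y4 drops from the rest; 1 of the 2^4 = 16 assignments to the other variables satisfy what remains.
With y4 = false, by the same count on the reduced clause set, 3 assignments work.
(One model: y1=F, y2=T, y3=T, y4=F, y5=F.)
Total: 1 + 3 = 4.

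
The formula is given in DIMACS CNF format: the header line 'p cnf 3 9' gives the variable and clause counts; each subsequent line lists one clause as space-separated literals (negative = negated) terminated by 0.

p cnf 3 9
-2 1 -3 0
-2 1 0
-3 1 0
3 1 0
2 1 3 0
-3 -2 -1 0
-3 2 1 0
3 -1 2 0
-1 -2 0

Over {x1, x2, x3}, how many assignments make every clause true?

There are 2^3 = 8 truth assignments over (x1, x2, x3).
Split on x1. With x1 = True, the clauses containing x1 are satisfied and ¬x1 drops from the rest; 1 of the 2^2 = 4 assignments to the other variables satisfy what remains.
With x1 = False, by the same count on the reduced clause set, 0 assignments work.
(One model: x1=T, x2=F, x3=T.)
Total: 1 + 0 = 1.

1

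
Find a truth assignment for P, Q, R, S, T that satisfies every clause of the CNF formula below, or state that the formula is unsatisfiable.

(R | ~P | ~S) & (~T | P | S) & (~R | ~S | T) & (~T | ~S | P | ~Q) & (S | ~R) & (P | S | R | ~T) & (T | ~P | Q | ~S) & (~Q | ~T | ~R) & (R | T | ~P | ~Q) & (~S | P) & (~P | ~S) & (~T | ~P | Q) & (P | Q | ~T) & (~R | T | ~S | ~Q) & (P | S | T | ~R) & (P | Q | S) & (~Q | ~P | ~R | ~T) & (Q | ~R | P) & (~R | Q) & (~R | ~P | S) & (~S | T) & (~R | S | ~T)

P ↦ 0; Q ↦ 1; R ↦ 0; S ↦ 0; T ↦ 0

Case S = 0:
Unit clause (~R) forces R = 0.
Case T = 0:
Case P = 0:
Unit clause (Q) forces Q = 1.
This assignment satisfies each clause.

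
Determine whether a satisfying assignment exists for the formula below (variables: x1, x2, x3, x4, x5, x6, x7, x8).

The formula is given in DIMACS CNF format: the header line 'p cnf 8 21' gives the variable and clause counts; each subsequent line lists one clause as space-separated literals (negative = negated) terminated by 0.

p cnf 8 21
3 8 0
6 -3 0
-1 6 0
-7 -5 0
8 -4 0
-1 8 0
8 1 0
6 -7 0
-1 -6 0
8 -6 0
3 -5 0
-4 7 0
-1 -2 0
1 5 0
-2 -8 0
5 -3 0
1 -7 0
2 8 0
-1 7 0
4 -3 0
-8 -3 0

No

Case x3 = True:
The clause (x6) is unit, so x6 = True.
The clause (¬x1) is unit, so x1 = False.
The clause (x8) is unit, so x8 = True.
But (¬x8) is also a unit clause — contradiction.
Undo x3 and try x3 = False.
The clause (x8) is unit, so x8 = True.
The clause (¬x5) is unit, so x5 = False.
The clause (x1) is unit, so x1 = True.
The clause (x6) is unit, so x6 = True.
But (¬x6) is also a unit clause — contradiction.
Either choice for x3 ends in contradiction.
No assignment satisfies every clause.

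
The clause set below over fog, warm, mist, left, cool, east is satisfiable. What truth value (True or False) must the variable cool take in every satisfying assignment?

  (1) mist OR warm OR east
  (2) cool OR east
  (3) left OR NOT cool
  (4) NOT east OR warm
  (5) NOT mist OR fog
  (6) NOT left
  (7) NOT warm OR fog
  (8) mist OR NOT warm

False

Suppose cool = true.
(left) alone gives left = true.
That conflicts with the unit clause (NOT left).
So every satisfying assignment has cool = False.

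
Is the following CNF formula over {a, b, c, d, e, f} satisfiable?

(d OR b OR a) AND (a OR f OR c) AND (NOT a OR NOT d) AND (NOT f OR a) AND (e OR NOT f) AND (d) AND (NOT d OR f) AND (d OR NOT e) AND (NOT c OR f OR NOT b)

Unit clause (d) forces d = true.
Unit clause (NOT a) forces a = false.
Unit clause (NOT f) forces f = false.
But (f) is also a unit clause — contradiction.
No assignment satisfies every clause.

No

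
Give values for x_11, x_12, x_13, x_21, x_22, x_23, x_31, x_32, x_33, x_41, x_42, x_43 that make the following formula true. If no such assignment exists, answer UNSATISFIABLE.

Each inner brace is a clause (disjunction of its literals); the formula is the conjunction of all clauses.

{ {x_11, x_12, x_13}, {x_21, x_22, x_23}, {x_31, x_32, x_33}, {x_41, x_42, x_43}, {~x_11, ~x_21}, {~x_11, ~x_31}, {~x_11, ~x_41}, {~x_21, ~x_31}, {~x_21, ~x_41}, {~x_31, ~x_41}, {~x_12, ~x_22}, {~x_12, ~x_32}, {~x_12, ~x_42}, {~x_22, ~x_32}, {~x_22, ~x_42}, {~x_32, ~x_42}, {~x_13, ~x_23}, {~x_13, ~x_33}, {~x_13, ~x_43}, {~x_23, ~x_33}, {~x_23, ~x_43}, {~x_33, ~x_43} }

UNSATISFIABLE

Branch on x_11: set x_11 = 0.
Branch on x_12: set x_12 = 1.
From the singleton clause (~x_22), x_22 = 0.
From the singleton clause (~x_32), x_32 = 0.
From the singleton clause (~x_42), x_42 = 0.
Branch on x_21: set x_21 = 1.
From the singleton clause (~x_31), x_31 = 0.
From the singleton clause (x_33), x_33 = 1.
From the singleton clause (~x_41), x_41 = 0.
From the singleton clause (x_43), x_43 = 1.
But (~x_43) is also a unit clause — contradiction.
So x_21 must be the other value — set x_21 = 0.
From the singleton clause (x_23), x_23 = 1.
From the singleton clause (~x_13), x_13 = 0.
From the singleton clause (~x_33), x_33 = 0.
From the singleton clause (x_31), x_31 = 1.
From the singleton clause (~x_41), x_41 = 0.
From the singleton clause (x_43), x_43 = 1.
But (~x_43) is also a unit clause — contradiction.
Either choice for x_21 ends in contradiction.
So x_12 must be the other value — set x_12 = 0.
From the singleton clause (x_13), x_13 = 1.
From the singleton clause (~x_23), x_23 = 0.
From the singleton clause (~x_33), x_33 = 0.
From the singleton clause (~x_43), x_43 = 0.
Branch on x_21: set x_21 = 1.
From the singleton clause (~x_31), x_31 = 0.
From the singleton clause (x_32), x_32 = 1.
From the singleton clause (~x_41), x_41 = 0.
From the singleton clause (x_42), x_42 = 1.
But (~x_42) is also a unit clause — contradiction.
So x_21 must be the other value — set x_21 = 0.
From the singleton clause (x_22), x_22 = 1.
From the singleton clause (~x_32), x_32 = 0.
From the singleton clause (x_31), x_31 = 1.
From the singleton clause (~x_41), x_41 = 0.
From the singleton clause (x_42), x_42 = 1.
But (~x_42) is also a unit clause — contradiction.
Either choice for x_21 ends in contradiction.
Either choice for x_12 ends in contradiction.
So x_11 must be the other value — set x_11 = 1.
From the singleton clause (~x_21), x_21 = 0.
From the singleton clause (~x_31), x_31 = 0.
From the singleton clause (~x_41), x_41 = 0.
Branch on x_22: set x_22 = 1.
From the singleton clause (~x_12), x_12 = 0.
From the singleton clause (~x_32), x_32 = 0.
From the singleton clause (x_33), x_33 = 1.
From the singleton clause (~x_42), x_42 = 0.
From the singleton clause (x_43), x_43 = 1.
But (~x_43) is also a unit clause — contradiction.
So x_22 must be the other value — set x_22 = 0.
From the singleton clause (x_23), x_23 = 1.
From the singleton clause (~x_13), x_13 = 0.
From the singleton clause (~x_33), x_33 = 0.
From the singleton clause (x_32), x_32 = 1.
From the singleton clause (~x_12), x_12 = 0.
From the singleton clause (~x_42), x_42 = 0.
From the singleton clause (x_43), x_43 = 1.
But (~x_43) is also a unit clause — contradiction.
Either choice for x_22 ends in contradiction.
Either choice for x_11 ends in contradiction.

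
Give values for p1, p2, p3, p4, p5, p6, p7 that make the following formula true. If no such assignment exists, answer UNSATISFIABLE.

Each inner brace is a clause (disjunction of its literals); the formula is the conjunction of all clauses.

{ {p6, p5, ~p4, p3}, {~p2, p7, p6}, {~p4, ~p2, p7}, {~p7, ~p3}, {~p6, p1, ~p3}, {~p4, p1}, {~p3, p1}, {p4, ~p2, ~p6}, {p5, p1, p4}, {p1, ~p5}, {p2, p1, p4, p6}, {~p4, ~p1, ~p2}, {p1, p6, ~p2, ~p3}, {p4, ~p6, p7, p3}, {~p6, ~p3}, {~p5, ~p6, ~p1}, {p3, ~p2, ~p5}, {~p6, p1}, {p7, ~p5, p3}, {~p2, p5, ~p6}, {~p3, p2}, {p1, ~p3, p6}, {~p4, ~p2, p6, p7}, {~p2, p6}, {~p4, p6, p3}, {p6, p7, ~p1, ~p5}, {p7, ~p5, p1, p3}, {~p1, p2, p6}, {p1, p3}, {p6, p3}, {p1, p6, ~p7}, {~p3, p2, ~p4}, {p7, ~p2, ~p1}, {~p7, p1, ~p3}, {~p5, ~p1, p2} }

p1=1,  p2=0,  p3=0,  p4=0,  p5=0,  p6=1,  p7=1

Branch on p7: set p7 = 1.
Unit clause (~p3) forces p3 = 0.
Unit clause (p1) forces p1 = 1.
Unit clause (p6) forces p6 = 1.
Unit clause (~p5) forces p5 = 0.
Unit clause (~p2) forces p2 = 0.
All clauses hold; p4 can take either value.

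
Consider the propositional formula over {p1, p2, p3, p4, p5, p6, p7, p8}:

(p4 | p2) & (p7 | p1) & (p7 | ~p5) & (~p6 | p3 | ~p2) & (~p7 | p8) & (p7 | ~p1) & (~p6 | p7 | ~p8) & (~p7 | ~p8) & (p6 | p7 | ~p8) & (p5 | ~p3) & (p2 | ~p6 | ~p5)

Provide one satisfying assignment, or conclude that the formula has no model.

Case p4 = 1:
Case p7 = 1:
Unit clause (p8) forces p8 = 1.
That conflicts with the unit clause (~p8).
So p7 must be the other value — set p7 = 0.
Unit clause (p1) forces p1 = 1.
That conflicts with the unit clause (~p1).
Both values of p7 lead to a conflict.
So p4 must be the other value — set p4 = 0.
Unit clause (p2) forces p2 = 1.
Case p7 = 1:
Unit clause (p8) forces p8 = 1.
That conflicts with the unit clause (~p8).
So p7 must be the other value — set p7 = 0.
Unit clause (p1) forces p1 = 1.
That conflicts with the unit clause (~p1).
Both values of p7 lead to a conflict.
Both values of p4 lead to a conflict.

UNSATISFIABLE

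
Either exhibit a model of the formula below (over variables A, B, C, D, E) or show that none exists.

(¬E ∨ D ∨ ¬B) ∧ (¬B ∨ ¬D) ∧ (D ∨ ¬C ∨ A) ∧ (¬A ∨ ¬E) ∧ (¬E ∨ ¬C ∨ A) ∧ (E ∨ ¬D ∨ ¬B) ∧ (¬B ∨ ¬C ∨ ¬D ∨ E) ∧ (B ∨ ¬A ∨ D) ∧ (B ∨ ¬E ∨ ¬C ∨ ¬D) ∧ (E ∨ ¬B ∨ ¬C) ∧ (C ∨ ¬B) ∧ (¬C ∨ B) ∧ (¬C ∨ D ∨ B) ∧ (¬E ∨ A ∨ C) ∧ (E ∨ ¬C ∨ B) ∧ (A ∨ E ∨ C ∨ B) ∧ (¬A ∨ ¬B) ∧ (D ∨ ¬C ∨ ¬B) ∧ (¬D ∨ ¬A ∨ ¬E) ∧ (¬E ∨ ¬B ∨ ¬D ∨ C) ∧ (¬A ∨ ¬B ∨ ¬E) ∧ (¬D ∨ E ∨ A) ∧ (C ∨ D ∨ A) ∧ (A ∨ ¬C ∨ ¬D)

Case B = False:
From the singleton clause (¬C), C = False.
Case A = True:
From the singleton clause (¬E), E = False.
From the singleton clause (D), D = True.
Every clause now holds.

A ↦ True, B ↦ False, C ↦ False, D ↦ True, E ↦ False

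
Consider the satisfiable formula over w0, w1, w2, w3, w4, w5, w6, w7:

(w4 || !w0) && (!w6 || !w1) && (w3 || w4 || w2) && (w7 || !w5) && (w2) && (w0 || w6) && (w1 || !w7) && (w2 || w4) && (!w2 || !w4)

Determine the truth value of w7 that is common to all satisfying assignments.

False

Suppose w7 = true.
Unit clause (w2) forces w2 = true.
Unit clause (w1) forces w1 = true.
Unit clause (!w6) forces w6 = false.
Unit clause (w0) forces w0 = true.
Unit clause (w4) forces w4 = true.
But (!w4) is also a unit clause — contradiction.
So every satisfying assignment has w7 = False.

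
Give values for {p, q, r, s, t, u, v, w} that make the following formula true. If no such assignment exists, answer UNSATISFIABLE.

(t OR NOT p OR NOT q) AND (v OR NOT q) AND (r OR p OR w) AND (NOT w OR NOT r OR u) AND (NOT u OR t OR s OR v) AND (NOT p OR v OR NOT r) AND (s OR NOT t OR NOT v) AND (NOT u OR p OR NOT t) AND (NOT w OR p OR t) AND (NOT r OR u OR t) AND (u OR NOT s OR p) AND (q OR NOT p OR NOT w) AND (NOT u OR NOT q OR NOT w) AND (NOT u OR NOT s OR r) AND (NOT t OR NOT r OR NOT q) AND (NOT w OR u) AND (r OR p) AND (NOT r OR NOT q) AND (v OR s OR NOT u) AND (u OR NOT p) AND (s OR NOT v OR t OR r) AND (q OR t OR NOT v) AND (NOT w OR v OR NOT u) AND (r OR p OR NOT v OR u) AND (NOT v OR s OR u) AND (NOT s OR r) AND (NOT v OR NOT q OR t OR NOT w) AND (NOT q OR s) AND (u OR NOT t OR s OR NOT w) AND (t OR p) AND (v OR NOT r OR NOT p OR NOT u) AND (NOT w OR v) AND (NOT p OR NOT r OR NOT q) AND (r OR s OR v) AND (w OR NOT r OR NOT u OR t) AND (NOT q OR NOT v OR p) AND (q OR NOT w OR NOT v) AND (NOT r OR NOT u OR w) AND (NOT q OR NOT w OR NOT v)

p: false, q: false, r: true, s: false, t: true, u: false, v: false, w: false

Branch on v: set v = false.
(NOT q) alone gives q = false.
(NOT w) alone gives w = false.
Branch on r: set r = true.
(NOT p) alone gives p = false.
(t) alone gives t = true.
(NOT u) alone gives u = false.
(NOT s) alone gives s = false.
This assignment satisfies each clause.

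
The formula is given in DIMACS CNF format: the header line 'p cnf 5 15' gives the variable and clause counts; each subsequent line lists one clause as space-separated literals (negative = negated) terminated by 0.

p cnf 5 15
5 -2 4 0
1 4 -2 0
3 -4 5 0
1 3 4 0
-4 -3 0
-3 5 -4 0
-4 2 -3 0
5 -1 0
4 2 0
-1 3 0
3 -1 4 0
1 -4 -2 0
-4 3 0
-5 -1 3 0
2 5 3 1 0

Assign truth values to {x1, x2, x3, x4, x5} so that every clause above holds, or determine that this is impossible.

Branch on x4: set x4 = False.
The clause (x2) is unit, so x2 = True.
The clause (x5) is unit, so x5 = True.
The clause (x1) is unit, so x1 = True.
The clause (x3) is unit, so x3 = True.
This assignment satisfies each clause.

x1=True; x2=True; x3=True; x4=False; x5=True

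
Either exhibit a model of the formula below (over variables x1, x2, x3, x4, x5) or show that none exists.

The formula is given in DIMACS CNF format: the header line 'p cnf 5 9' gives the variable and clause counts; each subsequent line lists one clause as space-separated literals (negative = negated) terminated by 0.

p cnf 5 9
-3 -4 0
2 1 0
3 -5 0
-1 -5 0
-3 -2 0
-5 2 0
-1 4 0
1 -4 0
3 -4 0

Suppose x3 = False.
Unit clause (¬x5) forces x5 = False.
Unit clause (¬x4) forces x4 = False.
Unit clause (¬x1) forces x1 = False.
Unit clause (x2) forces x2 = True.
This assignment satisfies each clause.

x1=False; x2=True; x3=False; x4=False; x5=False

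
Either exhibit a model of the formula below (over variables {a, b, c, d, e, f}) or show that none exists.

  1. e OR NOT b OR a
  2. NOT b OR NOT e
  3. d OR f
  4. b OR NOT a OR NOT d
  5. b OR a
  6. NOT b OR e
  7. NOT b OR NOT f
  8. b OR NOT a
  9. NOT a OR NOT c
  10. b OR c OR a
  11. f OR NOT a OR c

UNSATISFIABLE

Case b = false:
The clause (a) is unit, so a = true.
Now (NOT a) is unsatisfied and unit — conflict.
That branch fails; take b = true instead.
The clause (NOT e) is unit, so e = false.
Now (e) is unsatisfied and unit — conflict.
Both values of b lead to a conflict.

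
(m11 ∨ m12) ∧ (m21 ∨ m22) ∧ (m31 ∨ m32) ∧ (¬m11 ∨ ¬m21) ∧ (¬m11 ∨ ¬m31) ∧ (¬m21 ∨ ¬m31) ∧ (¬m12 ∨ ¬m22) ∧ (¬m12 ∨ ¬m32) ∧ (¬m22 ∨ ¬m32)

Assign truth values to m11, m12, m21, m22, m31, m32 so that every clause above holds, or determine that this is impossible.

UNSATISFIABLE

Try m11 = True.
From the singleton clause (¬m21), m21 = False.
From the singleton clause (m22), m22 = True.
From the singleton clause (¬m31), m31 = False.
From the singleton clause (m32), m32 = True.
That conflicts with the unit clause (¬m32).
That branch fails; take m11 = False instead.
From the singleton clause (m12), m12 = True.
From the singleton clause (¬m22), m22 = False.
From the singleton clause (m21), m21 = True.
From the singleton clause (¬m31), m31 = False.
From the singleton clause (m32), m32 = True.
That conflicts with the unit clause (¬m32).
Both values of m11 lead to a conflict.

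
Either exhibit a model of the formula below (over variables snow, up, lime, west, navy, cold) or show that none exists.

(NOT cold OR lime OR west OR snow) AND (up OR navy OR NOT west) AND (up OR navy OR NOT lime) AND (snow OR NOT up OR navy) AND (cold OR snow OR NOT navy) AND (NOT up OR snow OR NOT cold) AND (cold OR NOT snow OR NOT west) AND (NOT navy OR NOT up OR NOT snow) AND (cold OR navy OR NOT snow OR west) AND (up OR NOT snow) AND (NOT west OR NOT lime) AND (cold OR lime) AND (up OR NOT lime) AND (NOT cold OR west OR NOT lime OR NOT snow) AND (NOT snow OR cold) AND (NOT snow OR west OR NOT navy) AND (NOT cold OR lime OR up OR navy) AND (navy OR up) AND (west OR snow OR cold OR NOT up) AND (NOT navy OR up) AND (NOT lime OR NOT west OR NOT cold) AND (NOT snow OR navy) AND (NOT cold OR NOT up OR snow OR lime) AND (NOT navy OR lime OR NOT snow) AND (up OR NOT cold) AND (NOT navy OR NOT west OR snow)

Case up = true:
Case snow = true:
The clause (NOT navy) is unit, so navy = false.
Now (navy) is unsatisfied and unit — conflict.
So snow must be the other value — set snow = false.
The clause (navy) is unit, so navy = true.
The clause (cold) is unit, so cold = true.
Now (NOT cold) is unsatisfied and unit — conflict.
Both values of snow lead to a conflict.
So up must be the other value — set up = false.
The clause (NOT snow) is unit, so snow = false.
The clause (NOT lime) is unit, so lime = false.
The clause (cold) is unit, so cold = true.
Now (NOT cold) is unsatisfied and unit — conflict.
Both values of up lead to a conflict.

UNSATISFIABLE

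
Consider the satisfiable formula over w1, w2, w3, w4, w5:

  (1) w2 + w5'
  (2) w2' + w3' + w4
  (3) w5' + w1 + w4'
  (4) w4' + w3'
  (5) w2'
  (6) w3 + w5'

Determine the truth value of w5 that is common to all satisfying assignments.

Suppose w5 = 1.
The clause (w2) is unit, so w2 = 1.
That conflicts with the unit clause (w2').
So every satisfying assignment has w5 = False.

False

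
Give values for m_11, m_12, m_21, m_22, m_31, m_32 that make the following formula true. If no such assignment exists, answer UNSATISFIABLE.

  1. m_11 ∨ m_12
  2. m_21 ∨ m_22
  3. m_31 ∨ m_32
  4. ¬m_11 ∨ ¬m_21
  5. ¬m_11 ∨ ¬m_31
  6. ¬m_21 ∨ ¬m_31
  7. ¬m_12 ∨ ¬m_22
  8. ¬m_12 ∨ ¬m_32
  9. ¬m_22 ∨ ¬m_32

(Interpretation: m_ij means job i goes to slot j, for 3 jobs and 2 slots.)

UNSATISFIABLE

Branch on m_11: set m_11 = True.
(¬m_21) alone gives m_21 = False.
(m_22) alone gives m_22 = True.
(¬m_31) alone gives m_31 = False.
(m_32) alone gives m_32 = True.
But (¬m_32) is also a unit clause — contradiction.
Backtrack on m_11: now try m_11 = False.
(m_12) alone gives m_12 = True.
(¬m_22) alone gives m_22 = False.
(m_21) alone gives m_21 = True.
(¬m_31) alone gives m_31 = False.
(m_32) alone gives m_32 = True.
But (¬m_32) is also a unit clause — contradiction.
Either choice for m_11 ends in contradiction.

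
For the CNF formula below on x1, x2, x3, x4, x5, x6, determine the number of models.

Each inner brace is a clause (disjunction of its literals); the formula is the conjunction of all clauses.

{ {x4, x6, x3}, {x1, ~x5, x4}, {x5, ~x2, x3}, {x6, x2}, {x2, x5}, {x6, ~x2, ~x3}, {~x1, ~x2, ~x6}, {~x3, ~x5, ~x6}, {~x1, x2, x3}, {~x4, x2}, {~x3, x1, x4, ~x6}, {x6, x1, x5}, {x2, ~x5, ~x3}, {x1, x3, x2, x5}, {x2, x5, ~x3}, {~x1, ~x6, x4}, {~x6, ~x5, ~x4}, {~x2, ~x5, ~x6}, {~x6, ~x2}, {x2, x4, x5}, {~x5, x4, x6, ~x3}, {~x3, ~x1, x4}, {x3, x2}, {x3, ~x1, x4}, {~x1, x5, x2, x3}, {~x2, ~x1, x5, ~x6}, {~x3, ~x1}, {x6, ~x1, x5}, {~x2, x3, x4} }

2

There are 2^6 = 64 truth assignments over (x1, x2, x3, x4, x5, x6).
Split on x5. With x5 = 1, the clauses containing x5 are satisfied and ~x5 drops from the rest; 2 of the 2^5 = 32 assignments to the other variables satisfy what remains.
With x5 = 0, by the same count on the reduced clause set, 0 assignments work.
(One model: x1=F, x2=T, x3=F, x4=T, x5=T, x6=F.)
Total: 2 + 0 = 2.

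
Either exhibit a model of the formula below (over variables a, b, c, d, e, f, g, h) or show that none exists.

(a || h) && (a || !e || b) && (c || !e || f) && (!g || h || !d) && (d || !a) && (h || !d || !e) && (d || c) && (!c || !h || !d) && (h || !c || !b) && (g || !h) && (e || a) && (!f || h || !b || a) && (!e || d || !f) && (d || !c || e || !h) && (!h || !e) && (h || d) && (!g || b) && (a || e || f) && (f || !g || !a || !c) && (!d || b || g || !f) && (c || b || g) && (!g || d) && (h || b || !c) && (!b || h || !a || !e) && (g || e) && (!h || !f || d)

a: true,  b: true,  c: false,  d: true,  e: false,  f: true,  g: true,  h: true

Try a = true.
The clause (d) is unit, so d = true.
Try g = true.
The clause (h) is unit, so h = true.
The clause (!c) is unit, so c = false.
The clause (!e) is unit, so e = false.
The clause (b) is unit, so b = true.
All clauses hold; f can take either value.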